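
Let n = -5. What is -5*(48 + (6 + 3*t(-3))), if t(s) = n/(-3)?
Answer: -295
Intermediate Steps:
t(s) = 5/3 (t(s) = -5/(-3) = -5*(-⅓) = 5/3)
-5*(48 + (6 + 3*t(-3))) = -5*(48 + (6 + 3*(5/3))) = -5*(48 + (6 + 5)) = -5*(48 + 11) = -5*59 = -295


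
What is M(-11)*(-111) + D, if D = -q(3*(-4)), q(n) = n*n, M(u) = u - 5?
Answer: 1632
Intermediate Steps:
M(u) = -5 + u
q(n) = n²
D = -144 (D = -(3*(-4))² = -1*(-12)² = -1*144 = -144)
M(-11)*(-111) + D = (-5 - 11)*(-111) - 144 = -16*(-111) - 144 = 1776 - 144 = 1632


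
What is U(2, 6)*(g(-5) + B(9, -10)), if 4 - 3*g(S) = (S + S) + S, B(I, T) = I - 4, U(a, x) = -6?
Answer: -68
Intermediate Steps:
B(I, T) = -4 + I
g(S) = 4/3 - S (g(S) = 4/3 - ((S + S) + S)/3 = 4/3 - (2*S + S)/3 = 4/3 - S)
U(2, 6)*(g(-5) + B(9, -10)) = -6*((4/3 - 1*(-5)) + (-4 + 9)) = -6*((4/3 + 5) + 5) = -6*(19/3 + 5) = -6*34/3 = -68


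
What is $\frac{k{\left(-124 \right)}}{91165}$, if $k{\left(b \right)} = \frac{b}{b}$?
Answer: $\frac{1}{91165} \approx 1.0969 \cdot 10^{-5}$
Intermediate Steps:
$k{\left(b \right)} = 1$
$\frac{k{\left(-124 \right)}}{91165} = 1 \cdot \frac{1}{91165} = \frac{1}{91165}$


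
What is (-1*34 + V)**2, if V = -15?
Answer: 2401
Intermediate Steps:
(-1*34 + V)**2 = (-1*34 - 15)**2 = (-34 - 15)**2 = (-49)**2 = 2401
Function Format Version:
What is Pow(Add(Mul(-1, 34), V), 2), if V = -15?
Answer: 2401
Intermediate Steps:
Pow(Add(Mul(-1, 34), V), 2) = Pow(Add(Mul(-1, 34), -15), 2) = Pow(Add(-34, -15), 2) = Pow(-49, 2) = 2401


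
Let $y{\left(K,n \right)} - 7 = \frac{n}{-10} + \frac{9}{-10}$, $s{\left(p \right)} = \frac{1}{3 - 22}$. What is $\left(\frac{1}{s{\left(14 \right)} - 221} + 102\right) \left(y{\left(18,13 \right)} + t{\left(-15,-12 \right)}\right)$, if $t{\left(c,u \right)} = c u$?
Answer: $\frac{4712191}{250} \approx 18849.0$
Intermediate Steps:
$s{\left(p \right)} = - \frac{1}{19}$ ($s{\left(p \right)} = \frac{1}{-19} = - \frac{1}{19}$)
$y{\left(K,n \right)} = \frac{61}{10} - \frac{n}{10}$ ($y{\left(K,n \right)} = 7 + \left(\frac{n}{-10} + \frac{9}{-10}\right) = 7 + \left(n \left(- \frac{1}{10}\right) + 9 \left(- \frac{1}{10}\right)\right) = 7 - \left(\frac{9}{10} + \frac{n}{10}\right) = \frac{61}{10} - \frac{n}{10}$)
$\left(\frac{1}{s{\left(14 \right)} - 221} + 102\right) \left(y{\left(18,13 \right)} + t{\left(-15,-12 \right)}\right) = \left(\frac{1}{- \frac{1}{19} - 221} + 102\right) \left(\left(\frac{61}{10} - \frac{13}{10}\right) - -180\right) = \left(\frac{1}{- \frac{4200}{19}} + 102\right) \left(\left(\frac{61}{10} - \frac{13}{10}\right) + 180\right) = \left(- \frac{19}{4200} + 102\right) \left(\frac{24}{5} + 180\right) = \frac{428381}{4200} \cdot \frac{924}{5} = \frac{4712191}{250}$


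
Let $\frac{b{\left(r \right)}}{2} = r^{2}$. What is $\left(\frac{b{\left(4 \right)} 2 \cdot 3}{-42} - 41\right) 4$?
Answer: $- \frac{1276}{7} \approx -182.29$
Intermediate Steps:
$b{\left(r \right)} = 2 r^{2}$
$\left(\frac{b{\left(4 \right)} 2 \cdot 3}{-42} - 41\right) 4 = \left(\frac{2 \cdot 4^{2} \cdot 2 \cdot 3}{-42} - 41\right) 4 = \left(2 \cdot 16 \cdot 2 \cdot 3 \left(- \frac{1}{42}\right) - 41\right) 4 = \left(32 \cdot 2 \cdot 3 \left(- \frac{1}{42}\right) - 41\right) 4 = \left(64 \cdot 3 \left(- \frac{1}{42}\right) - 41\right) 4 = \left(192 \left(- \frac{1}{42}\right) - 41\right) 4 = \left(- \frac{32}{7} - 41\right) 4 = \left(- \frac{319}{7}\right) 4 = - \frac{1276}{7}$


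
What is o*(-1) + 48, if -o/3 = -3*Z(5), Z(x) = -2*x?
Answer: 138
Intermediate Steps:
o = -90 (o = -(-9)*(-2*5) = -(-9)*(-10) = -3*30 = -90)
o*(-1) + 48 = -90*(-1) + 48 = 90 + 48 = 138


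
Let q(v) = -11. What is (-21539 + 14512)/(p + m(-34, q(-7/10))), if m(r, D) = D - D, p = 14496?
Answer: -7027/14496 ≈ -0.48475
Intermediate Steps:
m(r, D) = 0
(-21539 + 14512)/(p + m(-34, q(-7/10))) = (-21539 + 14512)/(14496 + 0) = -7027/14496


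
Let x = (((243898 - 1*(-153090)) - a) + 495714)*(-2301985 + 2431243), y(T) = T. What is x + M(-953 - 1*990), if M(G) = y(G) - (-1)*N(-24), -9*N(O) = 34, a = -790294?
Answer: 1957866255191/9 ≈ 2.1754e+11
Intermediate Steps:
N(O) = -34/9 (N(O) = -⅑*34 = -34/9)
M(G) = -34/9 + G (M(G) = G - (-1)*(-34)/9 = G - 1*34/9 = G - 34/9 = -34/9 + G)
x = 217540696968 (x = (((243898 - 1*(-153090)) - 1*(-790294)) + 495714)*(-2301985 + 2431243) = (((243898 + 153090) + 790294) + 495714)*129258 = ((396988 + 790294) + 495714)*129258 = (1187282 + 495714)*129258 = 1682996*129258 = 217540696968)
x + M(-953 - 1*990) = 217540696968 + (-34/9 + (-953 - 1*990)) = 217540696968 + (-34/9 + (-953 - 990)) = 217540696968 + (-34/9 - 1943) = 217540696968 - 17521/9 = 1957866255191/9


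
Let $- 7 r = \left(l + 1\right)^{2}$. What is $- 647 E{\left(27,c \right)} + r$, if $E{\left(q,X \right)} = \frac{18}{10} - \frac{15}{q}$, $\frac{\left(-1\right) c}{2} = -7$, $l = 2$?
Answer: $- \frac{254029}{315} \approx -806.44$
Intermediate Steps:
$r = - \frac{9}{7}$ ($r = - \frac{\left(2 + 1\right)^{2}}{7} = - \frac{3^{2}}{7} = \left(- \frac{1}{7}\right) 9 = - \frac{9}{7} \approx -1.2857$)
$c = 14$ ($c = \left(-2\right) \left(-7\right) = 14$)
$E{\left(q,X \right)} = \frac{9}{5} - \frac{15}{q}$ ($E{\left(q,X \right)} = 18 \cdot \frac{1}{10} - \frac{15}{q} = \frac{9}{5} - \frac{15}{q}$)
$- 647 E{\left(27,c \right)} + r = - 647 \left(\frac{9}{5} - \frac{15}{27}\right) - \frac{9}{7} = - 647 \left(\frac{9}{5} - \frac{5}{9}\right) - \frac{9}{7} = \left(-647\right) \frac{56}{45} - \frac{9}{7} = - \frac{36232}{45} - \frac{9}{7} = - \frac{254029}{315}$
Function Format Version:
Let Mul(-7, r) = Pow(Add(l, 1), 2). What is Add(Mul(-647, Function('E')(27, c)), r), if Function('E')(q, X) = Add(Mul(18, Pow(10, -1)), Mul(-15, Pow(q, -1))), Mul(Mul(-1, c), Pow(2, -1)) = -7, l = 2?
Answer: Rational(-254029, 315) ≈ -806.44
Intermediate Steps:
r = Rational(-9, 7) (r = Mul(Rational(-1, 7), Pow(Add(2, 1), 2)) = Mul(Rational(-1, 7), Pow(3, 2)) = Mul(Rational(-1, 7), 9) = Rational(-9, 7) ≈ -1.2857)
c = 14 (c = Mul(-2, -7) = 14)
Function('E')(q, X) = Add(Rational(9, 5), Mul(-15, Pow(q, -1))) (Function('E')(q, X) = Add(Mul(18, Rational(1, 10)), Mul(-15, Pow(q, -1))) = Add(Rational(9, 5), Mul(-15, Pow(q, -1))))
Add(Mul(-647, Function('E')(27, c)), r) = Add(Mul(-647, Add(Rational(9, 5), Mul(-15, Pow(27, -1)))), Rational(-9, 7)) = Add(Mul(-647, Add(Rational(9, 5), Mul(-15, Rational(1, 27)))), Rational(-9, 7)) = Add(Mul(-647, Add(Rational(9, 5), Rational(-5, 9))), Rational(-9, 7)) = Add(Mul(-647, Rational(56, 45)), Rational(-9, 7)) = Add(Rational(-36232, 45), Rational(-9, 7)) = Rational(-254029, 315)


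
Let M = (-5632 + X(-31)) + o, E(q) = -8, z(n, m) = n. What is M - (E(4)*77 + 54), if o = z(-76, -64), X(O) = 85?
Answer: -5061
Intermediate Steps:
o = -76
M = -5623 (M = (-5632 + 85) - 76 = -5547 - 76 = -5623)
M - (E(4)*77 + 54) = -5623 - (-8*77 + 54) = -5623 - (-616 + 54) = -5623 - 1*(-562) = -5623 + 562 = -5061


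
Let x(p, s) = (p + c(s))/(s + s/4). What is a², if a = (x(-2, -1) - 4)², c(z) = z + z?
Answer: 256/625 ≈ 0.40960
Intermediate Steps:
c(z) = 2*z
x(p, s) = 4*(p + 2*s)/(5*s) (x(p, s) = (p + 2*s)/(s + s/4) = (p + 2*s)/((5*s/4)) = (p + 2*s)*(4/(5*s)) = 4*(p + 2*s)/(5*s))
a = 16/25 (a = ((⅘)*(-2 + 2*(-1))/(-1) - 4)² = ((⅘)*(-1)*(-2 - 2) - 4)² = ((⅘)*(-1)*(-4) - 4)² = (16/5 - 4)² = (-⅘)² = 16/25 ≈ 0.64000)
a² = (16/25)² = 256/625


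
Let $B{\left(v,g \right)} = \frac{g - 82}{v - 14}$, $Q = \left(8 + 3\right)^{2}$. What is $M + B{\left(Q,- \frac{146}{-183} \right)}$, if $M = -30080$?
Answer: $- \frac{589011340}{19581} \approx -30081.0$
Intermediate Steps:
$Q = 121$ ($Q = 11^{2} = 121$)
$B{\left(v,g \right)} = \frac{-82 + g}{-14 + v}$
$M + B{\left(Q,- \frac{146}{-183} \right)} = -30080 + \frac{-82 - \frac{146}{-183}}{-14 + 121} = -30080 + \frac{-82 - - \frac{146}{183}}{107} = -30080 + \frac{-82 + \frac{146}{183}}{107} = -30080 + \frac{1}{107} \left(- \frac{14860}{183}\right) = -30080 - \frac{14860}{19581} = - \frac{589011340}{19581}$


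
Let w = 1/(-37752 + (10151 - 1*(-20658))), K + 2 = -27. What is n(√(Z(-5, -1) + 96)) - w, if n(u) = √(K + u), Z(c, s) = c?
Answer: 1/6943 + √(-29 + √91) ≈ 0.00014403 + 4.4114*I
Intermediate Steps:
K = -29 (K = -2 - 27 = -29)
n(u) = √(-29 + u)
w = -1/6943 (w = 1/(-37752 + (10151 + 20658)) = 1/(-37752 + 30809) = 1/(-6943) = -1/6943 ≈ -0.00014403)
n(√(Z(-5, -1) + 96)) - w = √(-29 + √(-5 + 96)) - 1*(-1/6943) = √(-29 + √91) + 1/6943 = 1/6943 + √(-29 + √91)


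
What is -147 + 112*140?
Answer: 15533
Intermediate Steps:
-147 + 112*140 = -147 + 15680 = 15533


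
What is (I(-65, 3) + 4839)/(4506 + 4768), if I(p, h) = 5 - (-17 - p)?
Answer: 2398/4637 ≈ 0.51715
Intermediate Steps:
I(p, h) = 22 + p (I(p, h) = 5 + (17 + p) = 22 + p)
(I(-65, 3) + 4839)/(4506 + 4768) = ((22 - 65) + 4839)/(4506 + 4768) = (-43 + 4839)/9274 = 4796*(1/9274) = 2398/4637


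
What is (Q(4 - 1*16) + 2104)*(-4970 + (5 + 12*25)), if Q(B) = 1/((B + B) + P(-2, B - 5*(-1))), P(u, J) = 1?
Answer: -225744015/23 ≈ -9.8150e+6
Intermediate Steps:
Q(B) = 1/(1 + 2*B) (Q(B) = 1/((B + B) + 1) = 1/(2*B + 1) = 1/(1 + 2*B))
(Q(4 - 1*16) + 2104)*(-4970 + (5 + 12*25)) = (1/(1 + 2*(4 - 1*16)) + 2104)*(-4970 + (5 + 12*25)) = (1/(1 + 2*(4 - 16)) + 2104)*(-4970 + (5 + 300)) = (1/(1 + 2*(-12)) + 2104)*(-4970 + 305) = (1/(1 - 24) + 2104)*(-4665) = (1/(-23) + 2104)*(-4665) = (-1/23 + 2104)*(-4665) = (48391/23)*(-4665) = -225744015/23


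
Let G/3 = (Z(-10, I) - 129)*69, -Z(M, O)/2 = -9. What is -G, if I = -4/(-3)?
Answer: 22977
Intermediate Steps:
I = 4/3 (I = -4*(-⅓) = 4/3 ≈ 1.3333)
Z(M, O) = 18 (Z(M, O) = -2*(-9) = 18)
G = -22977 (G = 3*((18 - 129)*69) = 3*(-111*69) = 3*(-7659) = -22977)
-G = -1*(-22977) = 22977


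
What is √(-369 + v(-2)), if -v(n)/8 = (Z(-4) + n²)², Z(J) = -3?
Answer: I*√377 ≈ 19.417*I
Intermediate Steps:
v(n) = -8*(-3 + n²)²
√(-369 + v(-2)) = √(-369 - 8*(-3 + (-2)²)²) = √(-369 - 8*(-3 + 4)²) = √(-369 - 8*1²) = √(-369 - 8*1) = √(-369 - 8) = √(-377) = I*√377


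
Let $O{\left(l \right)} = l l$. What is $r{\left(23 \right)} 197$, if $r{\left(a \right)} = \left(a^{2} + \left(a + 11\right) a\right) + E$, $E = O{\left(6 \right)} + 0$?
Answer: $265359$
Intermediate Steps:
$O{\left(l \right)} = l^{2}$
$E = 36$ ($E = 6^{2} + 0 = 36 + 0 = 36$)
$r{\left(a \right)} = 36 + a^{2} + a \left(11 + a\right)$ ($r{\left(a \right)} = \left(a^{2} + \left(a + 11\right) a\right) + 36 = \left(a^{2} + \left(11 + a\right) a\right) + 36 = \left(a^{2} + a \left(11 + a\right)\right) + 36 = 36 + a^{2} + a \left(11 + a\right)$)
$r{\left(23 \right)} 197 = \left(36 + 2 \cdot 23^{2} + 11 \cdot 23\right) 197 = \left(36 + 2 \cdot 529 + 253\right) 197 = \left(36 + 1058 + 253\right) 197 = 1347 \cdot 197 = 265359$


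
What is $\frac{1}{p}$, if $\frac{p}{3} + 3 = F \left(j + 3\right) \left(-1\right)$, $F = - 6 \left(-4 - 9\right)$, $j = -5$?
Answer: $\frac{1}{459} \approx 0.0021787$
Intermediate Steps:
$F = 78$ ($F = \left(-6\right) \left(-13\right) = 78$)
$p = 459$ ($p = -9 + 3 \cdot 78 \left(-5 + 3\right) \left(-1\right) = -9 + 3 \cdot 78 \left(\left(-2\right) \left(-1\right)\right) = -9 + 3 \cdot 78 \cdot 2 = -9 + 3 \cdot 156 = -9 + 468 = 459$)
$\frac{1}{p} = \frac{1}{459}$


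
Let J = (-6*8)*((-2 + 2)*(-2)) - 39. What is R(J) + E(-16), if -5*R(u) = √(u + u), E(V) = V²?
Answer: 256 - I*√78/5 ≈ 256.0 - 1.7664*I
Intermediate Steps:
J = -39 (J = -0*(-2) - 39 = -48*0 - 39 = 0 - 39 = -39)
R(u) = -√2*√u/5 (R(u) = -√(u + u)/5 = -√2*√u/5)
R(J) + E(-16) = -√2*√(-39)/5 + (-16)² = -√2*I*√39/5 + 256 = -I*√78/5 + 256 = 256 - I*√78/5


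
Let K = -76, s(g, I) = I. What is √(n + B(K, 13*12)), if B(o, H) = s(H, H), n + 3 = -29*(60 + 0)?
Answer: 23*I*√3 ≈ 39.837*I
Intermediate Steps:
n = -1743 (n = -3 - 29*(60 + 0) = -3 - 29*60 = -3 - 1740 = -1743)
B(o, H) = H
√(n + B(K, 13*12)) = √(-1743 + 13*12) = √(-1743 + 156) = √(-1587) = 23*I*√3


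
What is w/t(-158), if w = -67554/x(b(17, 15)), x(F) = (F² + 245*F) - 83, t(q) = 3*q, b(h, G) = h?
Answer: 3753/115103 ≈ 0.032606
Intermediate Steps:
x(F) = -83 + F² + 245*F
w = -22518/1457 (w = -67554/(-83 + 17² + 245*17) = -67554/(-83 + 289 + 4165) = -67554/4371 = -67554*1/4371 = -22518/1457 ≈ -15.455)
w/t(-158) = -22518/(1457*(3*(-158))) = -22518/1457/(-474) = -22518/1457*(-1/474) = 3753/115103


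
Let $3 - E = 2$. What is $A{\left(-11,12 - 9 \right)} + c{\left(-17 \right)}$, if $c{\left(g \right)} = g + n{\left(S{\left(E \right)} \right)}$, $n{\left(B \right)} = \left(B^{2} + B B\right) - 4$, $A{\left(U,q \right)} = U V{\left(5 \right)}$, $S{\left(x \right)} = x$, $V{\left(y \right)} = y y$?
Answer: $-294$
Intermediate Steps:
$E = 1$ ($E = 3 - 2 = 1$)
$V{\left(y \right)} = y^{2}$
$A{\left(U,q \right)} = 25 U$ ($A{\left(U,q \right)} = U 5^{2} = U 25 = 25 U$)
$n{\left(B \right)} = -4 + 2 B^{2}$ ($n{\left(B \right)} = \left(B^{2} + B^{2}\right) - 4 = 2 B^{2} - 4 = -4 + 2 B^{2}$)
$c{\left(g \right)} = -2 + g$ ($c{\left(g \right)} = g - \left(4 - 2 \cdot 1^{2}\right) = g + \left(-4 + 2 \cdot 1\right) = g + \left(-4 + 2\right) = g - 2 = -2 + g$)
$A{\left(-11,12 - 9 \right)} + c{\left(-17 \right)} = 25 \left(-11\right) - 19 = -275 - 19 = -294$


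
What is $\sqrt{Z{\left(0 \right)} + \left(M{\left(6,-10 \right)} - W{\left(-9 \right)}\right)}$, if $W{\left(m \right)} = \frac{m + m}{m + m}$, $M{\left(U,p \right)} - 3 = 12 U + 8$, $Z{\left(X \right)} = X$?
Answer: $\sqrt{82} \approx 9.0554$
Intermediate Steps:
$M{\left(U,p \right)} = 11 + 12 U$ ($M{\left(U,p \right)} = 3 + \left(12 U + 8\right) = 3 + \left(8 + 12 U\right) = 11 + 12 U$)
$W{\left(m \right)} = 1$ ($W{\left(m \right)} = \frac{2 m}{2 m} = 2 m \frac{1}{2 m} = 1$)
$\sqrt{Z{\left(0 \right)} + \left(M{\left(6,-10 \right)} - W{\left(-9 \right)}\right)} = \sqrt{0 + \left(\left(11 + 12 \cdot 6\right) - 1\right)} = \sqrt{0 + \left(\left(11 + 72\right) - 1\right)} = \sqrt{0 + \left(83 - 1\right)} = \sqrt{0 + 82} = \sqrt{82}$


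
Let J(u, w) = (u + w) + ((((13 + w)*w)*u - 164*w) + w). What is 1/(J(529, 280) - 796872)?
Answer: 1/42557457 ≈ 2.3498e-8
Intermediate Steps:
J(u, w) = u - 162*w + u*w*(13 + w) (J(u, w) = (u + w) + (((w*(13 + w))*u - 164*w) + w) = (u + w) + ((u*w*(13 + w) - 164*w) + w) = (u + w) + ((-164*w + u*w*(13 + w)) + w) = (u + w) + (-163*w + u*w*(13 + w)) = u - 162*w + u*w*(13 + w))
1/(J(529, 280) - 796872) = 1/((529 - 162*280 + 529*280² + 13*529*280) - 796872) = 1/((529 - 45360 + 529*78400 + 1925560) - 796872) = 1/((529 - 45360 + 41473600 + 1925560) - 796872) = 1/(43354329 - 796872) = 1/42557457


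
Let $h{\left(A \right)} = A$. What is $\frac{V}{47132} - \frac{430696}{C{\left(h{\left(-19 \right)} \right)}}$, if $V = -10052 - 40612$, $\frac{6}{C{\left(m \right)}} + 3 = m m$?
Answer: $- \frac{908405521270}{35349} \approx -2.5698 \cdot 10^{7}$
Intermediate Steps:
$C{\left(m \right)} = \frac{6}{-3 + m^{2}}$ ($C{\left(m \right)} = \frac{6}{-3 + m m} = \frac{6}{-3 + m^{2}}$)
$V = -50664$
$\frac{V}{47132} - \frac{430696}{C{\left(h{\left(-19 \right)} \right)}} = - \frac{50664}{47132} - \frac{430696}{6 \frac{1}{-3 + \left(-19\right)^{2}}} = \left(-50664\right) \frac{1}{47132} - \frac{430696}{6 \frac{1}{-3 + 361}} = - \frac{12666}{11783} - \frac{430696}{6 \cdot \frac{1}{358}} = - \frac{12666}{11783} - \frac{430696}{\frac{3}{179}} = - \frac{12666}{11783} - \frac{77094584}{3} = - \frac{908405521270}{35349}$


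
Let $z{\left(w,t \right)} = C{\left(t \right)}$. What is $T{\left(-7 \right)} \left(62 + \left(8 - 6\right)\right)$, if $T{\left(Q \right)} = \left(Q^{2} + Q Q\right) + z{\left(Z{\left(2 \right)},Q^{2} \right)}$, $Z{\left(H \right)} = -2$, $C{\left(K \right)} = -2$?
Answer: $6144$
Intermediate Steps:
$z{\left(w,t \right)} = -2$
$T{\left(Q \right)} = -2 + 2 Q^{2}$ ($T{\left(Q \right)} = \left(Q^{2} + Q Q\right) - 2 = \left(Q^{2} + Q^{2}\right) - 2 = 2 Q^{2} - 2 = -2 + 2 Q^{2}$)
$T{\left(-7 \right)} \left(62 + \left(8 - 6\right)\right) = \left(-2 + 2 \left(-7\right)^{2}\right) \left(62 + \left(8 - 6\right)\right) = \left(-2 + 2 \cdot 49\right) \left(62 + \left(8 - 6\right)\right) = \left(-2 + 98\right) \left(62 + 2\right) = 96 \cdot 64 = 6144$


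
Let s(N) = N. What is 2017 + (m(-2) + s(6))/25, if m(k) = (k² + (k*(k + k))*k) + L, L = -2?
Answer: 50417/25 ≈ 2016.7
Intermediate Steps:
m(k) = -2 + k² + 2*k³ (m(k) = (k² + (k*(k + k))*k) - 2 = (k² + (k*(2*k))*k) - 2 = (k² + (2*k²)*k) - 2 = (k² + 2*k³) - 2 = -2 + k² + 2*k³)
2017 + (m(-2) + s(6))/25 = 2017 + ((-2 + (-2)² + 2*(-2)³) + 6)/25 = 2017 + ((-2 + 4 + 2*(-8)) + 6)*(1/25) = 2017 + ((-2 + 4 - 16) + 6)*(1/25) = 2017 + (-14 + 6)*(1/25) = 2017 - 8*1/25 = 2017 - 8/25 = 50417/25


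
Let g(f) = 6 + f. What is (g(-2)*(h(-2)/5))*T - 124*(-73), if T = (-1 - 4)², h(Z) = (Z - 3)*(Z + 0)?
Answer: 9252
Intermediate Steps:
h(Z) = Z*(-3 + Z) (h(Z) = (-3 + Z)*Z = Z*(-3 + Z))
T = 25 (T = (-5)² = 25)
(g(-2)*(h(-2)/5))*T - 124*(-73) = ((6 - 2)*(-2*(-3 - 2)/5))*25 - 124*(-73) = (4*(-2*(-5)*(⅕)))*25 + 9052 = (4*(10*(⅕)))*25 + 9052 = (4*2)*25 + 9052 = 8*25 + 9052 = 200 + 9052 = 9252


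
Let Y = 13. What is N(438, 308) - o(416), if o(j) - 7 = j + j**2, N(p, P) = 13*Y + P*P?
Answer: -78446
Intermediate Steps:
N(p, P) = 169 + P**2 (N(p, P) = 13*13 + P*P = 169 + P**2)
o(j) = 7 + j + j**2 (o(j) = 7 + (j + j**2) = 7 + j + j**2)
N(438, 308) - o(416) = (169 + 308**2) - (7 + 416 + 416**2) = (169 + 94864) - (7 + 416 + 173056) = 95033 - 1*173479 = 95033 - 173479 = -78446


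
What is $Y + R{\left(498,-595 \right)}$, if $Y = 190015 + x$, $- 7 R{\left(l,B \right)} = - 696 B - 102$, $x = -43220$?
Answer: $\frac{613547}{7} \approx 87650.0$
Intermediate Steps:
$R{\left(l,B \right)} = \frac{102}{7} + \frac{696 B}{7}$ ($R{\left(l,B \right)} = - \frac{- 696 B - 102}{7} = - \frac{-102 - 696 B}{7} = \frac{102}{7} + \frac{696 B}{7}$)
$Y = 146795$ ($Y = 190015 - 43220 = 146795$)
$Y + R{\left(498,-595 \right)} = 146795 + \left(\frac{102}{7} + \frac{696}{7} \left(-595\right)\right) = 146795 + \left(\frac{102}{7} - 59160\right) = 146795 - \frac{414018}{7} = \frac{613547}{7}$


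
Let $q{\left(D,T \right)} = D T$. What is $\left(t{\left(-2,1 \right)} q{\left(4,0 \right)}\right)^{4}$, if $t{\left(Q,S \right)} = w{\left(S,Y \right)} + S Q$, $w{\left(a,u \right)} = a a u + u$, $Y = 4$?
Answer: $0$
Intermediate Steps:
$w{\left(a,u \right)} = u + u a^{2}$ ($w{\left(a,u \right)} = a^{2} u + u = u a^{2} + u = u + u a^{2}$)
$t{\left(Q,S \right)} = 4 + 4 S^{2} + Q S$ ($t{\left(Q,S \right)} = 4 \left(1 + S^{2}\right) + S Q = \left(4 + 4 S^{2}\right) + Q S = 4 + 4 S^{2} + Q S$)
$\left(t{\left(-2,1 \right)} q{\left(4,0 \right)}\right)^{4} = \left(\left(4 + 4 \cdot 1^{2} - 2\right) 4 \cdot 0\right)^{4} = \left(\left(4 + 4 \cdot 1 - 2\right) 0\right)^{4} = \left(\left(4 + 4 - 2\right) 0\right)^{4} = \left(6 \cdot 0\right)^{4} = 0^{4} = 0$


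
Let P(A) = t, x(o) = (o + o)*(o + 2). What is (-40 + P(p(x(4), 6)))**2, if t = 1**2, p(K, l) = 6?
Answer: 1521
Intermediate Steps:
x(o) = 2*o*(2 + o) (x(o) = (2*o)*(2 + o) = 2*o*(2 + o))
t = 1
P(A) = 1
(-40 + P(p(x(4), 6)))**2 = (-40 + 1)**2 = (-39)**2 = 1521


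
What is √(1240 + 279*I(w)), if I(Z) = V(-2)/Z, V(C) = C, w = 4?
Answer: √4402/2 ≈ 33.174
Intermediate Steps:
I(Z) = -2/Z
√(1240 + 279*I(w)) = √(1240 + 279*(-2/4)) = √(1240 + 279*(-2*¼)) = √(1240 + 279*(-½)) = √(1240 - 279/2) = √(2201/2) = √4402/2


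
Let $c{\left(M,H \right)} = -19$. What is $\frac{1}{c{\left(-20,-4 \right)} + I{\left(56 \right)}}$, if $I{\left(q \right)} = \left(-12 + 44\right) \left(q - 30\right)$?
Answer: $\frac{1}{813} \approx 0.00123$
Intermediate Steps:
$I{\left(q \right)} = -960 + 32 q$ ($I{\left(q \right)} = 32 \left(-30 + q\right) = -960 + 32 q$)
$\frac{1}{c{\left(-20,-4 \right)} + I{\left(56 \right)}} = \frac{1}{-19 + \left(-960 + 32 \cdot 56\right)} = \frac{1}{-19 + \left(-960 + 1792\right)} = \frac{1}{-19 + 832} = \frac{1}{813}$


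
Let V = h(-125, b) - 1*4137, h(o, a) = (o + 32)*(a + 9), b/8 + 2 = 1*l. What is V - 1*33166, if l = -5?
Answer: -32932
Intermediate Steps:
b = -56 (b = -16 + 8*(1*(-5)) = -16 + 8*(-5) = -16 - 40 = -56)
h(o, a) = (9 + a)*(32 + o) (h(o, a) = (32 + o)*(9 + a) = (9 + a)*(32 + o))
V = 234 (V = (288 + 9*(-125) + 32*(-56) - 56*(-125)) - 1*4137 = (288 - 1125 - 1792 + 7000) - 4137 = 4371 - 4137 = 234)
V - 1*33166 = 234 - 1*33166 = 234 - 33166 = -32932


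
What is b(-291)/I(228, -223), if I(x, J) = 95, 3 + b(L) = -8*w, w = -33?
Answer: 261/95 ≈ 2.7474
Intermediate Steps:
b(L) = 261 (b(L) = -3 - 8*(-33) = -3 + 264 = 261)
b(-291)/I(228, -223) = 261/95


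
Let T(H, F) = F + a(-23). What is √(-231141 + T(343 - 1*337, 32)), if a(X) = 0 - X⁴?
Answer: 5*I*√20438 ≈ 714.81*I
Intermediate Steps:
a(X) = -X⁴
T(H, F) = -279841 + F (T(H, F) = F - 1*(-23)⁴ = F - 1*279841 = F - 279841 = -279841 + F)
√(-231141 + T(343 - 1*337, 32)) = √(-231141 + (-279841 + 32)) = √(-231141 - 279809) = √(-510950) = 5*I*√20438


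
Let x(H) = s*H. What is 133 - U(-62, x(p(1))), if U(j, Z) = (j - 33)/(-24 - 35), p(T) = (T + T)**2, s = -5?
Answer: 7752/59 ≈ 131.39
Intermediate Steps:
p(T) = 4*T**2 (p(T) = (2*T)**2 = 4*T**2)
x(H) = -5*H
U(j, Z) = 33/59 - j/59 (U(j, Z) = (-33 + j)/(-59) = (-33 + j)*(-1/59) = 33/59 - j/59)
133 - U(-62, x(p(1))) = 133 - (33/59 - 1/59*(-62)) = 133 - (33/59 + 62/59) = 133 - 1*95/59 = 133 - 95/59 = 7752/59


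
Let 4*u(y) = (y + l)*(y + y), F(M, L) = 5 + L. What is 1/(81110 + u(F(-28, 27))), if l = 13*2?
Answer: 1/82038 ≈ 1.2189e-5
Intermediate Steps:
l = 26
u(y) = y*(26 + y)/2 (u(y) = ((y + 26)*(y + y))/4 = ((26 + y)*(2*y))/4 = (2*y*(26 + y))/4 = y*(26 + y)/2)
1/(81110 + u(F(-28, 27))) = 1/(81110 + (5 + 27)*(26 + (5 + 27))/2) = 1/(81110 + (½)*32*(26 + 32)) = 1/(81110 + (½)*32*58) = 1/(81110 + 928) = 1/82038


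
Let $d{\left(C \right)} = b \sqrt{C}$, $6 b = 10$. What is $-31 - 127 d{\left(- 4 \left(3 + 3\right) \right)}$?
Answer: $-31 - \frac{1270 i \sqrt{6}}{3} \approx -31.0 - 1037.0 i$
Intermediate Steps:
$b = \frac{5}{3}$ ($b = \frac{1}{6} \cdot 10 = \frac{5}{3} \approx 1.6667$)
$d{\left(C \right)} = \frac{5 \sqrt{C}}{3}$
$-31 - 127 d{\left(- 4 \left(3 + 3\right) \right)} = -31 - 127 \frac{5 \sqrt{- 4 \left(3 + 3\right)}}{3} = -31 - 127 \frac{5 \sqrt{\left(-4\right) 6}}{3} = -31 - 127 \frac{5 \sqrt{-24}}{3} = -31 - 127 \frac{5 \cdot 2 i \sqrt{6}}{3} = -31 - 127 \frac{10 i \sqrt{6}}{3} = -31 - \frac{1270 i \sqrt{6}}{3}$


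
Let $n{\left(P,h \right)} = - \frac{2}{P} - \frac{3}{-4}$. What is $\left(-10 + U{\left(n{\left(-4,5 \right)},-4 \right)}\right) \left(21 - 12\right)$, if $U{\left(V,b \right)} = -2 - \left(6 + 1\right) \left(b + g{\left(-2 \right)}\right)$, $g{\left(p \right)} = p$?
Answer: $270$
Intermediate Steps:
$n{\left(P,h \right)} = \frac{3}{4} - \frac{2}{P}$ ($n{\left(P,h \right)} = - \frac{2}{P} - - \frac{3}{4} = - \frac{2}{P} + \frac{3}{4} = \frac{3}{4} - \frac{2}{P}$)
$U{\left(V,b \right)} = 12 - 7 b$ ($U{\left(V,b \right)} = -2 - \left(6 + 1\right) \left(b - 2\right) = -2 - 7 \left(-2 + b\right) = -2 - \left(-14 + 7 b\right) = 12 - 7 b$)
$\left(-10 + U{\left(n{\left(-4,5 \right)},-4 \right)}\right) \left(21 - 12\right) = \left(-10 + \left(12 - -28\right)\right) \left(21 - 12\right) = \left(-10 + \left(12 + 28\right)\right) \left(21 - 12\right) = \left(-10 + 40\right) 9 = 30 \cdot 9 = 270$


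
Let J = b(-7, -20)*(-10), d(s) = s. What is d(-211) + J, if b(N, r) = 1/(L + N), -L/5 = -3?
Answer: -849/4 ≈ -212.25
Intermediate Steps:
L = 15 (L = -5*(-3) = 15)
b(N, r) = 1/(15 + N)
J = -5/4 (J = -10/(15 - 7) = -10/8 = (1/8)*(-10) = -5/4 ≈ -1.2500)
d(-211) + J = -211 - 5/4 = -849/4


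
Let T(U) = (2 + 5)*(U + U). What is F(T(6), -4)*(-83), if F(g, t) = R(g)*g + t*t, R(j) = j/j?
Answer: -8300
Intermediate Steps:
R(j) = 1
T(U) = 14*U (T(U) = 7*(2*U) = 14*U)
F(g, t) = g + t² (F(g, t) = 1*g + t*t = g + t²)
F(T(6), -4)*(-83) = (14*6 + (-4)²)*(-83) = (84 + 16)*(-83) = 100*(-83) = -8300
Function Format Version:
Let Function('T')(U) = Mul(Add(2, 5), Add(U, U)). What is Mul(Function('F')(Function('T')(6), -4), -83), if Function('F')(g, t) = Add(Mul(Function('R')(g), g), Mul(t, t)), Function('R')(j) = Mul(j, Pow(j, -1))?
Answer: -8300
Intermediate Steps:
Function('R')(j) = 1
Function('T')(U) = Mul(14, U) (Function('T')(U) = Mul(7, Mul(2, U)) = Mul(14, U))
Function('F')(g, t) = Add(g, Pow(t, 2)) (Function('F')(g, t) = Add(Mul(1, g), Mul(t, t)) = Add(g, Pow(t, 2)))
Mul(Function('F')(Function('T')(6), -4), -83) = Mul(Add(Mul(14, 6), Pow(-4, 2)), -83) = Mul(Add(84, 16), -83) = Mul(100, -83) = -8300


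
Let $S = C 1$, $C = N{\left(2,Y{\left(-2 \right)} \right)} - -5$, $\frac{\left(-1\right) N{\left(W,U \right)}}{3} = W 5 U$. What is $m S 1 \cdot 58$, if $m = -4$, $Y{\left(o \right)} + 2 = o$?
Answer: $-29000$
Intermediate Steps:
$Y{\left(o \right)} = -2 + o$
$N{\left(W,U \right)} = - 15 U W$ ($N{\left(W,U \right)} = - 3 W 5 U = - 3 \cdot 5 W U = - 3 \cdot 5 U W = - 15 U W$)
$C = 125$ ($C = \left(-15\right) \left(-2 - 2\right) 2 - -5 = \left(-15\right) \left(-4\right) 2 + 5 = 120 + 5 = 125$)
$S = 125$ ($S = 125 \cdot 1 = 125$)
$m S 1 \cdot 58 = \left(-4\right) 125 \cdot 1 \cdot 58 = \left(-500\right) 1 \cdot 58 = \left(-500\right) 58 = -29000$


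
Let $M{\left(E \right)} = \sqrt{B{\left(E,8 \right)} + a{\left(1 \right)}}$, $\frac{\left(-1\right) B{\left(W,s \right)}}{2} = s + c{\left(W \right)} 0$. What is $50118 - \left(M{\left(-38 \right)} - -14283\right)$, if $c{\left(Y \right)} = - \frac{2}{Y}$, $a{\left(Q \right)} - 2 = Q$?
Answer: $35835 - i \sqrt{13} \approx 35835.0 - 3.6056 i$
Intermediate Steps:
$a{\left(Q \right)} = 2 + Q$
$B{\left(W,s \right)} = - 2 s$ ($B{\left(W,s \right)} = - 2 \left(s + - \frac{2}{W} 0\right) = - 2 \left(s + 0\right) = - 2 s$)
$M{\left(E \right)} = i \sqrt{13}$ ($M{\left(E \right)} = \sqrt{\left(-2\right) 8 + \left(2 + 1\right)} = \sqrt{-16 + 3} = \sqrt{-13} = i \sqrt{13}$)
$50118 - \left(M{\left(-38 \right)} - -14283\right) = 50118 - \left(i \sqrt{13} - -14283\right) = 50118 - \left(i \sqrt{13} + 14283\right) = 50118 - \left(14283 + i \sqrt{13}\right) = 35835 - i \sqrt{13}$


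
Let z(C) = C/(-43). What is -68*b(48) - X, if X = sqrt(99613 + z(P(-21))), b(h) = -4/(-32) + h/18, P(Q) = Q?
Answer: -1139/6 - 2*sqrt(46046335)/43 ≈ -505.45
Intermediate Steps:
b(h) = 1/8 + h/18 (b(h) = -4*(-1/32) + h*(1/18) = 1/8 + h/18)
z(C) = -C/43 (z(C) = C*(-1/43) = -C/43)
X = 2*sqrt(46046335)/43 (X = sqrt(99613 - 1/43*(-21)) = sqrt(99613 + 21/43) = sqrt(4283380/43) = 2*sqrt(46046335)/43 ≈ 315.62)
-68*b(48) - X = -68*(1/8 + (1/18)*48) - 2*sqrt(46046335)/43 = -68*(1/8 + 8/3) - 2*sqrt(46046335)/43 = -68*67/24 - 2*sqrt(46046335)/43 = -1139/6 - 2*sqrt(46046335)/43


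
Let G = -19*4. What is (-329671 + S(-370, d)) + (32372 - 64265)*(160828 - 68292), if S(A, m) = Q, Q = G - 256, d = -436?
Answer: -2951580651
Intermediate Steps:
G = -76
Q = -332 (Q = -76 - 256 = -332)
S(A, m) = -332
(-329671 + S(-370, d)) + (32372 - 64265)*(160828 - 68292) = (-329671 - 332) + (32372 - 64265)*(160828 - 68292) = -330003 - 31893*92536 = -330003 - 2951250648 = -2951580651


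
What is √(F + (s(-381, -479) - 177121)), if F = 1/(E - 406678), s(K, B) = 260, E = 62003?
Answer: 2*I*√210112381270378/68935 ≈ 420.55*I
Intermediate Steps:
F = -1/344675 (F = 1/(62003 - 406678) = 1/(-344675) = -1/344675 ≈ -2.9013e-6)
√(F + (s(-381, -479) - 177121)) = √(-1/344675 + (260 - 177121)) = √(-1/344675 - 176861) = √(-60959565176/344675) = 2*I*√210112381270378/68935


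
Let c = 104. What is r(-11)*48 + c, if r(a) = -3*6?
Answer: -760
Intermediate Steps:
r(a) = -18
r(-11)*48 + c = -18*48 + 104 = -864 + 104 = -760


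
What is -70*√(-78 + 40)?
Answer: -70*I*√38 ≈ -431.51*I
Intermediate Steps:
-70*√(-78 + 40) = -70*I*√38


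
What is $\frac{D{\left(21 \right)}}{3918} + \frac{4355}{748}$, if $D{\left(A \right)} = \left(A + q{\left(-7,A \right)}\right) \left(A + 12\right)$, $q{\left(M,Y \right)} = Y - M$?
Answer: $\frac{3045401}{488444} \approx 6.2349$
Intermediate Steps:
$D{\left(A \right)} = \left(7 + 2 A\right) \left(12 + A\right)$ ($D{\left(A \right)} = \left(A + \left(A - -7\right)\right) \left(A + 12\right) = \left(A + \left(A + 7\right)\right) \left(12 + A\right) = \left(A + \left(7 + A\right)\right) \left(12 + A\right) = \left(7 + 2 A\right) \left(12 + A\right)$)
$\frac{D{\left(21 \right)}}{3918} + \frac{4355}{748} = \frac{84 + 2 \cdot 21^{2} + 31 \cdot 21}{3918} + \frac{4355}{748} = \left(84 + 2 \cdot 441 + 651\right) \frac{1}{3918} + 4355 \cdot \frac{1}{748} = \left(84 + 882 + 651\right) \frac{1}{3918} + \frac{4355}{748} = 1617 \cdot \frac{1}{3918} + \frac{4355}{748} = \frac{539}{1306} + \frac{4355}{748} = \frac{3045401}{488444}$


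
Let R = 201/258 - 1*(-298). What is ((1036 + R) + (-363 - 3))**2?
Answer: 6941389225/7396 ≈ 9.3853e+5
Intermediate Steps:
R = 25695/86 (R = 201*(1/258) + 298 = 67/86 + 298 = 25695/86 ≈ 298.78)
((1036 + R) + (-363 - 3))**2 = ((1036 + 25695/86) + (-363 - 3))**2 = (114791/86 - 366)**2 = (83315/86)**2 = 6941389225/7396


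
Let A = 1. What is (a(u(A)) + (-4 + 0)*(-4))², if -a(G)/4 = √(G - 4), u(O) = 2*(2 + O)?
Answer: 288 - 128*√2 ≈ 106.98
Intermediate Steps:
u(O) = 4 + 2*O
a(G) = -4*√(-4 + G) (a(G) = -4*√(G - 4) = -4*√(-4 + G))
(a(u(A)) + (-4 + 0)*(-4))² = (-4*√(-4 + (4 + 2*1)) + (-4 + 0)*(-4))² = (-4*√(-4 + (4 + 2)) - 4*(-4))² = (-4*√(-4 + 6) + 16)² = (-4*√2 + 16)² = (16 - 4*√2)²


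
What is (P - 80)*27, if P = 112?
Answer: 864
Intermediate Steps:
(P - 80)*27 = (112 - 80)*27 = 32*27 = 864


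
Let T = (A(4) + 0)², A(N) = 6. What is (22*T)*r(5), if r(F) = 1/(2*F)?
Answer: 396/5 ≈ 79.200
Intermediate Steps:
r(F) = 1/(2*F)
T = 36 (T = (6 + 0)² = 6² = 36)
(22*T)*r(5) = (22*36)*((½)/5) = 792*((½)*(⅕)) = 792*(⅒) = 396/5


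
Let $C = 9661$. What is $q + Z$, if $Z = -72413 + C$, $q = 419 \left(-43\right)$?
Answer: $-80769$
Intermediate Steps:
$q = -18017$
$Z = -62752$ ($Z = -72413 + 9661 = -62752$)
$q + Z = -18017 - 62752 = -80769$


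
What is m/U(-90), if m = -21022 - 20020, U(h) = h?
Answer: 20521/45 ≈ 456.02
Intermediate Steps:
m = -41042
m/U(-90) = -41042/(-90) = -41042*(-1/90) = 20521/45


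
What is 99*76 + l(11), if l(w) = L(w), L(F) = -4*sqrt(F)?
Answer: 7524 - 4*sqrt(11) ≈ 7510.7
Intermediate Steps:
l(w) = -4*sqrt(w)
99*76 + l(11) = 99*76 - 4*sqrt(11) = 7524 - 4*sqrt(11)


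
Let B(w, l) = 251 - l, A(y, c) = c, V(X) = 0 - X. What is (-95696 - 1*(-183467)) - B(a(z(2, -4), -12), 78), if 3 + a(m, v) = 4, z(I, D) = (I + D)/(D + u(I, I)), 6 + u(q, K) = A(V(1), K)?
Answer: 87598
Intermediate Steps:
V(X) = -X
u(q, K) = -6 + K
z(I, D) = (D + I)/(-6 + D + I) (z(I, D) = (I + D)/(D + (-6 + I)) = (D + I)/(-6 + D + I))
a(m, v) = 1 (a(m, v) = -3 + 4 = 1)
(-95696 - 1*(-183467)) - B(a(z(2, -4), -12), 78) = (-95696 - 1*(-183467)) - (251 - 1*78) = (-95696 + 183467) - (251 - 78) = 87771 - 1*173 = 87771 - 173 = 87598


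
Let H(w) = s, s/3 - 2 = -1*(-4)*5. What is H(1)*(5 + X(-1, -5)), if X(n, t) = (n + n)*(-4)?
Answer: 858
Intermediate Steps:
X(n, t) = -8*n (X(n, t) = (2*n)*(-4) = -8*n)
s = 66 (s = 6 + 3*(-1*(-4)*5) = 6 + 3*(4*5) = 6 + 3*20 = 6 + 60 = 66)
H(w) = 66
H(1)*(5 + X(-1, -5)) = 66*(5 - 8*(-1)) = 66*(5 + 8) = 66*13 = 858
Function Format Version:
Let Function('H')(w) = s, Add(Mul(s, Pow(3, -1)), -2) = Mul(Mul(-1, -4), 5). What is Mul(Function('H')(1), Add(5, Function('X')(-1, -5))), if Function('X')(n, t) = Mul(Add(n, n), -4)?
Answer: 858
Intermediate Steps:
Function('X')(n, t) = Mul(-8, n) (Function('X')(n, t) = Mul(Mul(2, n), -4) = Mul(-8, n))
s = 66 (s = Add(6, Mul(3, Mul(Mul(-1, -4), 5))) = Add(6, Mul(3, Mul(4, 5))) = Add(6, Mul(3, 20)) = Add(6, 60) = 66)
Function('H')(w) = 66
Mul(Function('H')(1), Add(5, Function('X')(-1, -5))) = Mul(66, Add(5, Mul(-8, -1))) = Mul(66, Add(5, 8)) = Mul(66, 13) = 858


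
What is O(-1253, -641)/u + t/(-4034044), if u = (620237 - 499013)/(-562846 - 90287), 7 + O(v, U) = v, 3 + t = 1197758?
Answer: 138319231281725/20375956244 ≈ 6788.4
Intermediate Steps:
t = 1197755 (t = -3 + 1197758 = 1197755)
O(v, U) = -7 + v
u = -40408/217711 (u = 121224/(-653133) = 121224*(-1/653133) = -40408/217711 ≈ -0.18560)
O(-1253, -641)/u + t/(-4034044) = (-7 - 1253)/(-40408/217711) + 1197755/(-4034044) = -1260*(-217711/40408) + 1197755*(-1/4034044) = 68578965/10102 - 1197755/4034044 = 138319231281725/20375956244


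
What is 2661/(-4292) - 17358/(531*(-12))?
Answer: 4795387/2279052 ≈ 2.1041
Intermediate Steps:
2661/(-4292) - 17358/(531*(-12)) = 2661*(-1/4292) - 17358/(-6372) = -2661/4292 - 17358*(-1/6372) = -2661/4292 + 2893/1062 = 4795387/2279052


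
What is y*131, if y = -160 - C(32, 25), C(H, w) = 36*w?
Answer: -138860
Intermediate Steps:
y = -1060 (y = -160 - 36*25 = -160 - 1*900 = -160 - 900 = -1060)
y*131 = -1060*131 = -138860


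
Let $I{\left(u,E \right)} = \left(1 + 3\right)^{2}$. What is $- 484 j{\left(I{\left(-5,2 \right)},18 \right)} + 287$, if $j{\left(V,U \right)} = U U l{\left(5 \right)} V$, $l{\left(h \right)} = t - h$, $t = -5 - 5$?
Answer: $37636127$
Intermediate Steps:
$t = -10$
$l{\left(h \right)} = -10 - h$
$I{\left(u,E \right)} = 16$ ($I{\left(u,E \right)} = 4^{2} = 16$)
$j{\left(V,U \right)} = - 15 V U^{2}$ ($j{\left(V,U \right)} = U U \left(-10 - 5\right) V = U^{2} \left(-10 - 5\right) V = U^{2} \left(-15\right) V = - 15 U^{2} V = - 15 V U^{2}$)
$- 484 j{\left(I{\left(-5,2 \right)},18 \right)} + 287 = - 484 \left(\left(-15\right) 16 \cdot 18^{2}\right) + 287 = - 484 \left(\left(-15\right) 16 \cdot 324\right) + 287 = \left(-484\right) \left(-77760\right) + 287 = 37635840 + 287 = 37636127$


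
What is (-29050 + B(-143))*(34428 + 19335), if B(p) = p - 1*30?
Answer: -1571116149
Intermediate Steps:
B(p) = -30 + p (B(p) = p - 30 = -30 + p)
(-29050 + B(-143))*(34428 + 19335) = (-29050 + (-30 - 143))*(34428 + 19335) = (-29050 - 173)*53763 = -29223*53763 = -1571116149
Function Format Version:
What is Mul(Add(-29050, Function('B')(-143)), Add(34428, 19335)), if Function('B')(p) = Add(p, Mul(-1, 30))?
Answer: -1571116149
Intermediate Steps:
Function('B')(p) = Add(-30, p) (Function('B')(p) = Add(p, -30) = Add(-30, p))
Mul(Add(-29050, Function('B')(-143)), Add(34428, 19335)) = Mul(Add(-29050, Add(-30, -143)), Add(34428, 19335)) = Mul(Add(-29050, -173), 53763) = Mul(-29223, 53763) = -1571116149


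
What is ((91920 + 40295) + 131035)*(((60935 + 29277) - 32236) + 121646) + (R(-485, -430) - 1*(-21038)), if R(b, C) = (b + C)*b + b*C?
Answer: 47286164863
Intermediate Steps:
R(b, C) = C*b + b*(C + b) (R(b, C) = (C + b)*b + C*b = b*(C + b) + C*b = C*b + b*(C + b))
((91920 + 40295) + 131035)*(((60935 + 29277) - 32236) + 121646) + (R(-485, -430) - 1*(-21038)) = ((91920 + 40295) + 131035)*(((60935 + 29277) - 32236) + 121646) + (-485*(-485 + 2*(-430)) - 1*(-21038)) = (132215 + 131035)*((90212 - 32236) + 121646) + (-485*(-485 - 860) + 21038) = 263250*(57976 + 121646) + (-485*(-1345) + 21038) = 263250*179622 + (652325 + 21038) = 47285491500 + 673363 = 47286164863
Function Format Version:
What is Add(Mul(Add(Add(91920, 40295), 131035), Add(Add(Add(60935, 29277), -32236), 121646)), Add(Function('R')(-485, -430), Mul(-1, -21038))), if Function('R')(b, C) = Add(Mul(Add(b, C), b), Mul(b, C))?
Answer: 47286164863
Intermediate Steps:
Function('R')(b, C) = Add(Mul(C, b), Mul(b, Add(C, b))) (Function('R')(b, C) = Add(Mul(Add(C, b), b), Mul(C, b)) = Add(Mul(b, Add(C, b)), Mul(C, b)) = Add(Mul(C, b), Mul(b, Add(C, b))))
Add(Mul(Add(Add(91920, 40295), 131035), Add(Add(Add(60935, 29277), -32236), 121646)), Add(Function('R')(-485, -430), Mul(-1, -21038))) = Add(Mul(Add(Add(91920, 40295), 131035), Add(Add(Add(60935, 29277), -32236), 121646)), Add(Mul(-485, Add(-485, Mul(2, -430))), Mul(-1, -21038))) = Add(Mul(Add(132215, 131035), Add(Add(90212, -32236), 121646)), Add(Mul(-485, Add(-485, -860)), 21038)) = Add(Mul(263250, Add(57976, 121646)), Add(Mul(-485, -1345), 21038)) = Add(Mul(263250, 179622), Add(652325, 21038)) = Add(47285491500, 673363) = 47286164863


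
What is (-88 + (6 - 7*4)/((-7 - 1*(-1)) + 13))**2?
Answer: 407044/49 ≈ 8307.0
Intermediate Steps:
(-88 + (6 - 7*4)/((-7 - 1*(-1)) + 13))**2 = (-88 + (6 - 28)/((-7 + 1) + 13))**2 = (-88 - 22/(-6 + 13))**2 = (-88 - 22/7)**2 = (-638/7)**2 = 407044/49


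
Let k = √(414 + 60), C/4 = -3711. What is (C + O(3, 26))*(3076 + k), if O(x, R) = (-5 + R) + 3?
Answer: -45586320 - 14820*√474 ≈ -4.5909e+7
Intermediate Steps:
C = -14844 (C = 4*(-3711) = -14844)
O(x, R) = -2 + R
k = √474 ≈ 21.772
(C + O(3, 26))*(3076 + k) = (-14844 + (-2 + 26))*(3076 + √474) = (-14844 + 24)*(3076 + √474) = -14820*(3076 + √474) = -45586320 - 14820*√474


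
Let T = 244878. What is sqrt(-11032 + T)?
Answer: sqrt(233846) ≈ 483.58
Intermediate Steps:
sqrt(-11032 + T) = sqrt(-11032 + 244878) = sqrt(233846)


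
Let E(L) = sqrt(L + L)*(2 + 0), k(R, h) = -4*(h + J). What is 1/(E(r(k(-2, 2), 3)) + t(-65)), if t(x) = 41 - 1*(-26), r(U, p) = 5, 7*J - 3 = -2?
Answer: 67/4449 - 2*sqrt(10)/4449 ≈ 0.013638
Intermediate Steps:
J = 1/7 (J = 3/7 + (1/7)*(-2) = 3/7 - 2/7 = 1/7 ≈ 0.14286)
k(R, h) = -4/7 - 4*h (k(R, h) = -4*(h + 1/7) = -4*(1/7 + h) = -4/7 - 4*h)
E(L) = 2*sqrt(2)*sqrt(L) (E(L) = sqrt(2*L)*2 = (sqrt(2)*sqrt(L))*2 = 2*sqrt(2)*sqrt(L))
t(x) = 67 (t(x) = 41 + 26 = 67)
1/(E(r(k(-2, 2), 3)) + t(-65)) = 1/(2*sqrt(2)*sqrt(5) + 67) = 1/(2*sqrt(10) + 67) = 1/(67 + 2*sqrt(10))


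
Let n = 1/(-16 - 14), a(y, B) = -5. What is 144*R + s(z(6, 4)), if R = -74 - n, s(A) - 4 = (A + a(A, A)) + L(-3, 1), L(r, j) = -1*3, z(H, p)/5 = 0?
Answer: -53276/5 ≈ -10655.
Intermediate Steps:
z(H, p) = 0 (z(H, p) = 5*0 = 0)
L(r, j) = -3
s(A) = -4 + A (s(A) = 4 + ((A - 5) - 3) = 4 + ((-5 + A) - 3) = 4 + (-8 + A) = -4 + A)
n = -1/30 (n = 1/(-30) = -1/30 ≈ -0.033333)
R = -2219/30 (R = -74 - 1*(-1/30) = -74 + 1/30 = -2219/30 ≈ -73.967)
144*R + s(z(6, 4)) = 144*(-2219/30) + (-4 + 0) = -53256/5 - 4 = -53276/5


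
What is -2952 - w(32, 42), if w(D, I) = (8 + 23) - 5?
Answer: -2978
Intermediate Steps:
w(D, I) = 26 (w(D, I) = 31 - 5 = 26)
-2952 - w(32, 42) = -2952 - 1*26 = -2952 - 26 = -2978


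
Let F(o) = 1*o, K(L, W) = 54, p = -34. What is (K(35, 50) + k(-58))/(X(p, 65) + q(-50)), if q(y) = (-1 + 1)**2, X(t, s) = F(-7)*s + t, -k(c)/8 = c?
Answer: -518/489 ≈ -1.0593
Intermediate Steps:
F(o) = o
k(c) = -8*c
X(t, s) = t - 7*s (X(t, s) = -7*s + t = t - 7*s)
q(y) = 0 (q(y) = 0**2 = 0)
(K(35, 50) + k(-58))/(X(p, 65) + q(-50)) = (54 - 8*(-58))/((-34 - 7*65) + 0) = (54 + 464)/((-34 - 455) + 0) = 518/(-489 + 0) = 518/(-489) = 518*(-1/489) = -518/489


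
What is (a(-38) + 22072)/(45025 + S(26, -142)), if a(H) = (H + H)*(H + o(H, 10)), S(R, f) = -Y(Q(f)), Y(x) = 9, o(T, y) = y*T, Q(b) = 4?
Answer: 6730/5627 ≈ 1.1960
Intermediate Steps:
o(T, y) = T*y
S(R, f) = -9 (S(R, f) = -1*9 = -9)
a(H) = 22*H**2 (a(H) = (H + H)*(H + H*10) = (2*H)*(H + 10*H) = (2*H)*(11*H) = 22*H**2)
(a(-38) + 22072)/(45025 + S(26, -142)) = (22*(-38)**2 + 22072)/(45025 - 9) = (22*1444 + 22072)/45016 = (31768 + 22072)*(1/45016) = 53840*(1/45016) = 6730/5627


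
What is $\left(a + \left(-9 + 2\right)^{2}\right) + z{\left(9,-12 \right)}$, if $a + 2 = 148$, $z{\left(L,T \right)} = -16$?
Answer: $179$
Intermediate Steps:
$a = 146$ ($a = -2 + 148 = 146$)
$\left(a + \left(-9 + 2\right)^{2}\right) + z{\left(9,-12 \right)} = \left(146 + \left(-9 + 2\right)^{2}\right) - 16 = \left(146 + \left(-7\right)^{2}\right) - 16 = \left(146 + 49\right) - 16 = 195 - 16 = 179$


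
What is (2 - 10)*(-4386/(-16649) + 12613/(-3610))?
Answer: 776641508/30051445 ≈ 25.844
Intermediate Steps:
(2 - 10)*(-4386/(-16649) + 12613/(-3610)) = -8*(-4386*(-1/16649) + 12613*(-1/3610)) = -8*(4386/16649 - 12613/3610) = -8*(-194160377/60102890) = 776641508/30051445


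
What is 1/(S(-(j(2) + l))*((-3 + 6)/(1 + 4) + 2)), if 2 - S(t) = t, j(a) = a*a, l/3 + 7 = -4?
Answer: -5/351 ≈ -0.014245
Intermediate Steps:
l = -33 (l = -21 + 3*(-4) = -21 - 12 = -33)
j(a) = a**2
S(t) = 2 - t
1/(S(-(j(2) + l))*((-3 + 6)/(1 + 4) + 2)) = 1/((2 - (-1)*(2**2 - 33))*((-3 + 6)/(1 + 4) + 2)) = 1/((2 - (-1)*(4 - 33))*(3/5 + 2)) = 1/((2 - (-1)*(-29))*(3*(1/5) + 2)) = 1/((2 - 1*29)*(3/5 + 2)) = 1/((2 - 29)*(13/5)) = 1/(-27*13/5) = 1/(-351/5) = -5/351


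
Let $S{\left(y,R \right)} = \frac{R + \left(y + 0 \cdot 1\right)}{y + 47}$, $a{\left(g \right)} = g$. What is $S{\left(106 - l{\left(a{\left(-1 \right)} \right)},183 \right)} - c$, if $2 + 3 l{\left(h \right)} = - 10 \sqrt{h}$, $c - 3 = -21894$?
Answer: $\frac{4654887020}{212621} - \frac{4080 i}{212621} \approx 21893.0 - 0.019189 i$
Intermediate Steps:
$c = -21891$ ($c = 3 - 21894 = -21891$)
$l{\left(h \right)} = - \frac{2}{3} - \frac{10 \sqrt{h}}{3}$ ($l{\left(h \right)} = - \frac{2}{3} + \frac{\left(-10\right) \sqrt{h}}{3} = - \frac{2}{3} - \frac{10 \sqrt{h}}{3}$)
$S{\left(y,R \right)} = \frac{R + y}{47 + y}$ ($S{\left(y,R \right)} = \frac{R + \left(y + 0\right)}{47 + y} = \frac{R + y}{47 + y}$)
$S{\left(106 - l{\left(a{\left(-1 \right)} \right)},183 \right)} - c = \frac{183 + \left(106 - \left(- \frac{2}{3} - \frac{10 \sqrt{-1}}{3}\right)\right)}{47 + \left(106 - \left(- \frac{2}{3} - \frac{10 \sqrt{-1}}{3}\right)\right)} - -21891 = \frac{183 + \left(106 - \left(- \frac{2}{3} - \frac{10 i}{3}\right)\right)}{47 + \left(106 - \left(- \frac{2}{3} - \frac{10 i}{3}\right)\right)} + 21891 = \frac{183 + \left(106 + \left(\frac{2}{3} + \frac{10 i}{3}\right)\right)}{47 + \left(106 + \left(\frac{2}{3} + \frac{10 i}{3}\right)\right)} + 21891 = \frac{183 + \left(\frac{320}{3} + \frac{10 i}{3}\right)}{47 + \left(\frac{320}{3} + \frac{10 i}{3}\right)} + 21891 = \frac{\frac{869}{3} + \frac{10 i}{3}}{\frac{461}{3} + \frac{10 i}{3}} + 21891 = \frac{9 \left(\frac{461}{3} - \frac{10 i}{3}\right)}{212621} \left(\frac{869}{3} + \frac{10 i}{3}\right) + 21891 = \frac{9 \left(\frac{461}{3} - \frac{10 i}{3}\right) \left(\frac{869}{3} + \frac{10 i}{3}\right)}{212621} + 21891 = 21891 + \frac{9 \left(\frac{461}{3} - \frac{10 i}{3}\right) \left(\frac{869}{3} + \frac{10 i}{3}\right)}{212621}$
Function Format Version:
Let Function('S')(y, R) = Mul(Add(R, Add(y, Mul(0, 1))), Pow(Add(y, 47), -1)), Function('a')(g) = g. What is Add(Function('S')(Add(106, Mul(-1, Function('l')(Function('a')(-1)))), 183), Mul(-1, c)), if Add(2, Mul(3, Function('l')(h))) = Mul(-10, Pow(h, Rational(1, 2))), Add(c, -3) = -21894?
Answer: Add(Rational(4654887020, 212621), Mul(Rational(-4080, 212621), I)) ≈ Add(21893., Mul(-0.019189, I))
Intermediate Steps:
c = -21891 (c = Add(3, -21894) = -21891)
Function('l')(h) = Add(Rational(-2, 3), Mul(Rational(-10, 3), Pow(h, Rational(1, 2)))) (Function('l')(h) = Add(Rational(-2, 3), Mul(Rational(1, 3), Mul(-10, Pow(h, Rational(1, 2))))) = Add(Rational(-2, 3), Mul(Rational(-10, 3), Pow(h, Rational(1, 2)))))
Function('S')(y, R) = Mul(Pow(Add(47, y), -1), Add(R, y)) (Function('S')(y, R) = Mul(Add(R, Add(y, 0)), Pow(Add(47, y), -1)) = Mul(Add(R, y), Pow(Add(47, y), -1)) = Mul(Pow(Add(47, y), -1), Add(R, y)))
Add(Function('S')(Add(106, Mul(-1, Function('l')(Function('a')(-1)))), 183), Mul(-1, c)) = Add(Mul(Pow(Add(47, Add(106, Mul(-1, Add(Rational(-2, 3), Mul(Rational(-10, 3), Pow(-1, Rational(1, 2))))))), -1), Add(183, Add(106, Mul(-1, Add(Rational(-2, 3), Mul(Rational(-10, 3), Pow(-1, Rational(1, 2)))))))), Mul(-1, -21891)) = Add(Mul(Pow(Add(47, Add(106, Mul(-1, Add(Rational(-2, 3), Mul(Rational(-10, 3), I))))), -1), Add(183, Add(106, Mul(-1, Add(Rational(-2, 3), Mul(Rational(-10, 3), I)))))), 21891) = Add(Mul(Pow(Add(47, Add(106, Add(Rational(2, 3), Mul(Rational(10, 3), I)))), -1), Add(183, Add(106, Add(Rational(2, 3), Mul(Rational(10, 3), I))))), 21891) = Add(Mul(Pow(Add(47, Add(Rational(320, 3), Mul(Rational(10, 3), I))), -1), Add(183, Add(Rational(320, 3), Mul(Rational(10, 3), I)))), 21891) = Add(Mul(Pow(Add(Rational(461, 3), Mul(Rational(10, 3), I)), -1), Add(Rational(869, 3), Mul(Rational(10, 3), I))), 21891) = Add(Mul(Mul(Rational(9, 212621), Add(Rational(461, 3), Mul(Rational(-10, 3), I))), Add(Rational(869, 3), Mul(Rational(10, 3), I))), 21891) = Add(Mul(Rational(9, 212621), Add(Rational(461, 3), Mul(Rational(-10, 3), I)), Add(Rational(869, 3), Mul(Rational(10, 3), I))), 21891) = Add(21891, Mul(Rational(9, 212621), Add(Rational(461, 3), Mul(Rational(-10, 3), I)), Add(Rational(869, 3), Mul(Rational(10, 3), I))))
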